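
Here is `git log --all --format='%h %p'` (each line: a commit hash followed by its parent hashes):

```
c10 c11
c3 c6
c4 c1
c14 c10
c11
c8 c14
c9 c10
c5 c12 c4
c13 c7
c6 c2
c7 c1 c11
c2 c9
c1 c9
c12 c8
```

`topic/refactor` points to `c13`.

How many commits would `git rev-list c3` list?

6

Walking parent pointers from c3: reachable set = {c10, c11, c2, c3, c6, c9}.
That is 6 commits.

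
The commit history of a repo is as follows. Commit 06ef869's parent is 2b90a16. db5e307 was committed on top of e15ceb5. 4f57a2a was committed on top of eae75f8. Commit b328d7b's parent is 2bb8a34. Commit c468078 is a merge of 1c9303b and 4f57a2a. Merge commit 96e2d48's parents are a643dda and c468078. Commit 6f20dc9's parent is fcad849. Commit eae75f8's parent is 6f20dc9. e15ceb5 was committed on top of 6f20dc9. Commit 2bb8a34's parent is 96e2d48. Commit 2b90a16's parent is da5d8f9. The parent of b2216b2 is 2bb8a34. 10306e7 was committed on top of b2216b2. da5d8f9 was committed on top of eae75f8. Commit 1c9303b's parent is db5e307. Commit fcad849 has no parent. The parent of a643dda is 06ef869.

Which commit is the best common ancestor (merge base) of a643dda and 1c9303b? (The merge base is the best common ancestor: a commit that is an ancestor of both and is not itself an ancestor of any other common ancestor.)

6f20dc9

Ancestors of a643dda: {06ef869, 2b90a16, 6f20dc9, a643dda, da5d8f9, eae75f8, fcad849}.
Ancestors of 1c9303b: {1c9303b, 6f20dc9, db5e307, e15ceb5, fcad849}.
Common ancestors: {6f20dc9, fcad849}.
Among these, 6f20dc9 is not an ancestor of any other common ancestor — it is the merge base.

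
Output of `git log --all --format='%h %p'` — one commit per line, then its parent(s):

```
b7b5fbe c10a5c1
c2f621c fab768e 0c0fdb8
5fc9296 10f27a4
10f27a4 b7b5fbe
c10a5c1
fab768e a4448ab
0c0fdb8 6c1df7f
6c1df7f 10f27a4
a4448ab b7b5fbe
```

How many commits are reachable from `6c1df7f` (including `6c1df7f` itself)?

Walking parent pointers from 6c1df7f: reachable set = {10f27a4, 6c1df7f, b7b5fbe, c10a5c1}.
That is 4 commits.

4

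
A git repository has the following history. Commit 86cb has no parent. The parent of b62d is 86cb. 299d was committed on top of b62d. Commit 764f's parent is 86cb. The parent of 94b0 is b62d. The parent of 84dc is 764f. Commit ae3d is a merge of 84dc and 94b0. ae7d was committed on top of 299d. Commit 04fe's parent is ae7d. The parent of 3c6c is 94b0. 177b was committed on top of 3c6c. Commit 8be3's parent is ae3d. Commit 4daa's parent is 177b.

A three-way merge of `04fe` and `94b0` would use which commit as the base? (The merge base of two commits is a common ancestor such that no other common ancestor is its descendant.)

Ancestors of 04fe: {04fe, 299d, 86cb, ae7d, b62d}.
Ancestors of 94b0: {86cb, 94b0, b62d}.
Common ancestors: {86cb, b62d}.
Among these, b62d is not an ancestor of any other common ancestor — it is the merge base.

b62d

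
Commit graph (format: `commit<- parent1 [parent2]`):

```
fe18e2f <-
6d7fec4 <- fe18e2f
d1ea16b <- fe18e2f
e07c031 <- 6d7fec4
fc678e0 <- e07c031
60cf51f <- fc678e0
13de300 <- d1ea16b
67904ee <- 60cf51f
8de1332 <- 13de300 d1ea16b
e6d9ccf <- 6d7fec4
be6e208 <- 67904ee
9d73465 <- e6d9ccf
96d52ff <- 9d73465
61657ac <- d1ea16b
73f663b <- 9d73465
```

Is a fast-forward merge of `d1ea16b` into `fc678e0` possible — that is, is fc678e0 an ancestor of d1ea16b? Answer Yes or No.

A fast-forward from fc678e0 to d1ea16b is possible iff fc678e0 is an ancestor of d1ea16b.
Ancestors of d1ea16b: {d1ea16b, fe18e2f}.
fc678e0 is not among them, so fast-forward is not possible.

No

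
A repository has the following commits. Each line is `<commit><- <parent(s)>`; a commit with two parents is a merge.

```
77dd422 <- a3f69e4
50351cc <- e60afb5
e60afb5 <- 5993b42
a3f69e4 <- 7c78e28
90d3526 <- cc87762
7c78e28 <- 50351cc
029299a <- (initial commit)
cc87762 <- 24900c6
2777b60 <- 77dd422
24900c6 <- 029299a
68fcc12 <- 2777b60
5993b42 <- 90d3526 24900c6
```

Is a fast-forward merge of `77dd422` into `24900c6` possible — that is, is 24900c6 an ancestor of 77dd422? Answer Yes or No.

Yes

A fast-forward from 24900c6 to 77dd422 is possible iff 24900c6 is an ancestor of 77dd422.
Ancestors of 77dd422: {029299a, 24900c6, 50351cc, 5993b42, 77dd422, 7c78e28, 90d3526, a3f69e4, cc87762, e60afb5}.
24900c6 is among them, so fast-forward is possible.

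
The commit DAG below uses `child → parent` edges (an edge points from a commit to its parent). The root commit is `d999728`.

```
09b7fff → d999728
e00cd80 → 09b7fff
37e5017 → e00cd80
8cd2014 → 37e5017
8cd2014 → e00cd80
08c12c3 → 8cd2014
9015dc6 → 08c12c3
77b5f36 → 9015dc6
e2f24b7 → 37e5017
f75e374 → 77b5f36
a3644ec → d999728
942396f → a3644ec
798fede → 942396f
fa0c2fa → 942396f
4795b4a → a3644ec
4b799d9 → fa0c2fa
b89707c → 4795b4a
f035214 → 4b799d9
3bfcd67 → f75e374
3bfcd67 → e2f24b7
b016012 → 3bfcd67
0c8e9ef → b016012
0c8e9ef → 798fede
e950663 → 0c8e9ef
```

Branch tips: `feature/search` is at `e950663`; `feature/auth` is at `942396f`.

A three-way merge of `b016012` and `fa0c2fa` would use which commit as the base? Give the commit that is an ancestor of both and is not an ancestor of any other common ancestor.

d999728

Ancestors of b016012: {08c12c3, 09b7fff, 37e5017, 3bfcd67, 77b5f36, 8cd2014, 9015dc6, b016012, d999728, e00cd80, e2f24b7, f75e374}.
Ancestors of fa0c2fa: {942396f, a3644ec, d999728, fa0c2fa}.
Common ancestors: {d999728}.
The only common ancestor is d999728, so it is the merge base.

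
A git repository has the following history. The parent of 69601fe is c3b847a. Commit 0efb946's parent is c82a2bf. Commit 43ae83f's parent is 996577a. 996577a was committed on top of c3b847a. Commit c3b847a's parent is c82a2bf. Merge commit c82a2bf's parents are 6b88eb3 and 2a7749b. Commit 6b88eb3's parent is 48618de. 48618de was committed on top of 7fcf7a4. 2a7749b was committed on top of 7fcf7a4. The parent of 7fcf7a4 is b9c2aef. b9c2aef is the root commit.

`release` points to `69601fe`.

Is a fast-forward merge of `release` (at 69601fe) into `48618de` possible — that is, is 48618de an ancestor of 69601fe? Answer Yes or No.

A fast-forward from 48618de to 69601fe is possible iff 48618de is an ancestor of 69601fe.
Ancestors of 69601fe: {2a7749b, 48618de, 69601fe, 6b88eb3, 7fcf7a4, b9c2aef, c3b847a, c82a2bf}.
48618de is among them, so fast-forward is possible.

Yes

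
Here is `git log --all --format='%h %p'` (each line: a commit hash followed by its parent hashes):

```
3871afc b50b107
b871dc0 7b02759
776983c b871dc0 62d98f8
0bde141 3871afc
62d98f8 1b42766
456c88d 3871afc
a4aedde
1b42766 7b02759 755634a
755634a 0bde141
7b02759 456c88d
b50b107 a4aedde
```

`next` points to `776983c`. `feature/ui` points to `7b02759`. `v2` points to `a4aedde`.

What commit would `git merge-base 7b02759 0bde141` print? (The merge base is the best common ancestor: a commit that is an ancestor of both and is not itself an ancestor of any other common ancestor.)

3871afc

Ancestors of 7b02759: {3871afc, 456c88d, 7b02759, a4aedde, b50b107}.
Ancestors of 0bde141: {0bde141, 3871afc, a4aedde, b50b107}.
Common ancestors: {3871afc, a4aedde, b50b107}.
Among these, 3871afc is not an ancestor of any other common ancestor — it is the merge base.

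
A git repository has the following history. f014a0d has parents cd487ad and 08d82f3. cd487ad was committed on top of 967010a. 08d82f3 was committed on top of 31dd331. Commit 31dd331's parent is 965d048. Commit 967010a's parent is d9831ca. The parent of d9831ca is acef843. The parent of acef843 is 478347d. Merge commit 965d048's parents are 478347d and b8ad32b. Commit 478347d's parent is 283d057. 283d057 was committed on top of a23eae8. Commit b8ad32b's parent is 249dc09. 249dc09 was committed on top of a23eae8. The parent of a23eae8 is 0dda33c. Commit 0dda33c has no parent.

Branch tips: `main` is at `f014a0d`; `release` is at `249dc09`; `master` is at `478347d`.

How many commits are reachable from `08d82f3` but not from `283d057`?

6

Reachable from 08d82f3: {08d82f3, 0dda33c, 249dc09, 283d057, 31dd331, 478347d, 965d048, a23eae8, b8ad32b}.
Reachable from 283d057: {0dda33c, 283d057, a23eae8}.
In 08d82f3's history but not 283d057's: {08d82f3, 249dc09, 31dd331, 478347d, 965d048, b8ad32b} — 6 commits.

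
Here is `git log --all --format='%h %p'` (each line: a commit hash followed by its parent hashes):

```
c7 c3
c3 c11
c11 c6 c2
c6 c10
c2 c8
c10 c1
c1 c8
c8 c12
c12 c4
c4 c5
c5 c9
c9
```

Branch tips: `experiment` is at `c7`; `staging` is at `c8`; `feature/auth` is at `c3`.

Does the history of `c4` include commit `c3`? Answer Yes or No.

No

Ancestors of c4: {c4, c5, c9}.
c3 is not in that set, so it is not an ancestor of c4.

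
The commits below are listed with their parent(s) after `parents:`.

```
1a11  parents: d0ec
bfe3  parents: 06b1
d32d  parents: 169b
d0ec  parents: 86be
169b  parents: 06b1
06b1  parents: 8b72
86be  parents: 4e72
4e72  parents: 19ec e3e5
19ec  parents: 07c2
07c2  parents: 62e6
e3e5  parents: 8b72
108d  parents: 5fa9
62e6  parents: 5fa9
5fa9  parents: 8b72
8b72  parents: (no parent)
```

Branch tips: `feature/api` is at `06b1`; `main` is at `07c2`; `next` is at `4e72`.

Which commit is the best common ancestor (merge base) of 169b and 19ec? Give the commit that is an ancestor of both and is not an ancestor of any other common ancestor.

8b72

Ancestors of 169b: {06b1, 169b, 8b72}.
Ancestors of 19ec: {07c2, 19ec, 5fa9, 62e6, 8b72}.
Common ancestors: {8b72}.
The only common ancestor is 8b72, so it is the merge base.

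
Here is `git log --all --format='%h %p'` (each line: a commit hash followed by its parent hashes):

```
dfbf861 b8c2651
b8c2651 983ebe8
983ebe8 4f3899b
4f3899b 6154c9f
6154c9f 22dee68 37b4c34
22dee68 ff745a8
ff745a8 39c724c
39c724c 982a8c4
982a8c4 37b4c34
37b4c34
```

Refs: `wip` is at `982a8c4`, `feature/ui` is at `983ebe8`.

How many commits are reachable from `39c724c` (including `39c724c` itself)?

Walking parent pointers from 39c724c: reachable set = {37b4c34, 39c724c, 982a8c4}.
That is 3 commits.

3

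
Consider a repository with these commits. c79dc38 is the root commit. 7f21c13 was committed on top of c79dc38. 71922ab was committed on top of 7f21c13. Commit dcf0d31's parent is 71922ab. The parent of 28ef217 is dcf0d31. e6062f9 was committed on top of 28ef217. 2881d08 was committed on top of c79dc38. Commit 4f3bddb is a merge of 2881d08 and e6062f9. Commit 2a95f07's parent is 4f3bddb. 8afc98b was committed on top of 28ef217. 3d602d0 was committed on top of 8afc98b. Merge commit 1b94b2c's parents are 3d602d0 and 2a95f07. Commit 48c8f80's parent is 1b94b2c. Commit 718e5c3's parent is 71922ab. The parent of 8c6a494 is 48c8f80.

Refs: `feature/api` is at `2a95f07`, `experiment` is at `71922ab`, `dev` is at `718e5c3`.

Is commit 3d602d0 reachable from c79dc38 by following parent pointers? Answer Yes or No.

Ancestors of c79dc38: {c79dc38}.
3d602d0 is not in that set, so it is not an ancestor of c79dc38.

No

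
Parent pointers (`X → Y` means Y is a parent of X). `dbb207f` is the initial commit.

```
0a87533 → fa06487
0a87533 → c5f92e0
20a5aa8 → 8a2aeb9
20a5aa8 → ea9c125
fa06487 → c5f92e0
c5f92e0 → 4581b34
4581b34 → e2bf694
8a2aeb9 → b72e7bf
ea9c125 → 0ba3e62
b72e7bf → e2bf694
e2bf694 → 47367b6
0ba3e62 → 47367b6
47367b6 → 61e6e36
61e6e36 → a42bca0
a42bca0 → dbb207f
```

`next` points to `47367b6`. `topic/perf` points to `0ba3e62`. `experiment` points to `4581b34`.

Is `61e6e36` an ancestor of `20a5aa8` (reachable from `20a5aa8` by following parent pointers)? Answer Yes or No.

Ancestors of 20a5aa8 (commits reachable by following parents): {0ba3e62, 20a5aa8, 47367b6, 61e6e36, 8a2aeb9, a42bca0, b72e7bf, dbb207f, e2bf694, ea9c125}.
61e6e36 is in that set, so it is an ancestor of 20a5aa8.

Yes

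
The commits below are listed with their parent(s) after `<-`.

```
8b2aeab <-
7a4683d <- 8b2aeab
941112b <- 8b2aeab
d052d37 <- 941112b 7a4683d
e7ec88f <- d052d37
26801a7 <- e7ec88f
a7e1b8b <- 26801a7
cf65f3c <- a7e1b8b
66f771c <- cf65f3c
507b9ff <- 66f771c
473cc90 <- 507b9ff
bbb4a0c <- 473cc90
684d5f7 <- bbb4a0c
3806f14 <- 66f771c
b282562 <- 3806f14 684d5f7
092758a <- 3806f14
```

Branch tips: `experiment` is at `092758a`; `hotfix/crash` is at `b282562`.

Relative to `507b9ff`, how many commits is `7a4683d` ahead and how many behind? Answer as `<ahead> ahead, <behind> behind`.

Reachable from 7a4683d: {7a4683d, 8b2aeab}.
Reachable from 507b9ff: {26801a7, 507b9ff, 66f771c, 7a4683d, 8b2aeab, 941112b, a7e1b8b, cf65f3c, d052d37, e7ec88f}.
Only in 7a4683d's history (ahead): {} — 0.
Only in 507b9ff's history (behind): {26801a7, 507b9ff, 66f771c, 941112b, a7e1b8b, cf65f3c, d052d37, e7ec88f} — 8.

0 ahead, 8 behind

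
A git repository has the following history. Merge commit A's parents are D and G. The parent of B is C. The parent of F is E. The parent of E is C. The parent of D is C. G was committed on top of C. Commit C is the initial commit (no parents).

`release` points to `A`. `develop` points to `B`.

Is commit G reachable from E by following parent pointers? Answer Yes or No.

No

Ancestors of E: {C, E}.
G is not in that set, so it is not an ancestor of E.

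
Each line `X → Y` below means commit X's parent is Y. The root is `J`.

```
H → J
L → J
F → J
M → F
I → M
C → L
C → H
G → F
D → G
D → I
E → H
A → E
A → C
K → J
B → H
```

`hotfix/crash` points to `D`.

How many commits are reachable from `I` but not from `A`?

3

Reachable from I: {F, I, J, M}.
Reachable from A: {A, C, E, H, J, L}.
In I's history but not A's: {F, I, M} — 3 commits.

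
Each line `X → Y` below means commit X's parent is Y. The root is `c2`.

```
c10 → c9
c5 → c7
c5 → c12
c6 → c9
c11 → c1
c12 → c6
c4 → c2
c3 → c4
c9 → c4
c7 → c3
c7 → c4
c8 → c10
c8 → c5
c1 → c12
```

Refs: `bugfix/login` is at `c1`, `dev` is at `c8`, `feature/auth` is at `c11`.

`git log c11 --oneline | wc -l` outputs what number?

Walking parent pointers from c11: reachable set = {c1, c11, c12, c2, c4, c6, c9}.
That is 7 commits.

7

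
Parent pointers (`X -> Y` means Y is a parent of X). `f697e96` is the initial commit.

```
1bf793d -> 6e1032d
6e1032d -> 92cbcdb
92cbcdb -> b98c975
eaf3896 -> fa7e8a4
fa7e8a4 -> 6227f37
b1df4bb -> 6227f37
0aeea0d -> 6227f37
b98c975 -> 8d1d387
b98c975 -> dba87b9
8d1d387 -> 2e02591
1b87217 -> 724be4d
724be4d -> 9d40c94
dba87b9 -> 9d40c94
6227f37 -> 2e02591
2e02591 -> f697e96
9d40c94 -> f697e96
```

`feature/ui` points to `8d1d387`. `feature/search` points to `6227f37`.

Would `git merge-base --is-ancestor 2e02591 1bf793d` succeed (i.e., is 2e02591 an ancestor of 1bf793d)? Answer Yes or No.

Ancestors of 1bf793d (commits reachable by following parents): {1bf793d, 2e02591, 6e1032d, 8d1d387, 92cbcdb, 9d40c94, b98c975, dba87b9, f697e96}.
2e02591 is in that set, so it is an ancestor of 1bf793d.

Yes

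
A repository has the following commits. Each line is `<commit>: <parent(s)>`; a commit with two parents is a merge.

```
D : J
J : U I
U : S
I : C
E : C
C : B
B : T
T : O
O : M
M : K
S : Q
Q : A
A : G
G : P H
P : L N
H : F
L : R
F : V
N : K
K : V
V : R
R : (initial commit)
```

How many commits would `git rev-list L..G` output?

Reachable from G: {F, G, H, K, L, N, P, R, V}.
Reachable from L: {L, R}.
In G's history but not L's: {F, G, H, K, N, P, V} — 7 commits.

7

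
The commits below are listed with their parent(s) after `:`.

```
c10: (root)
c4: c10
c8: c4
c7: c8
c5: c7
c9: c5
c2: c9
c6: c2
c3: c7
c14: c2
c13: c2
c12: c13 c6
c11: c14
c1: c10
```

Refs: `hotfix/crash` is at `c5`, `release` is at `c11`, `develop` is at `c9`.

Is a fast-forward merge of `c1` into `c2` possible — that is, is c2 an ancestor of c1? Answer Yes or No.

A fast-forward from c2 to c1 is possible iff c2 is an ancestor of c1.
Ancestors of c1: {c1, c10}.
c2 is not among them, so fast-forward is not possible.

No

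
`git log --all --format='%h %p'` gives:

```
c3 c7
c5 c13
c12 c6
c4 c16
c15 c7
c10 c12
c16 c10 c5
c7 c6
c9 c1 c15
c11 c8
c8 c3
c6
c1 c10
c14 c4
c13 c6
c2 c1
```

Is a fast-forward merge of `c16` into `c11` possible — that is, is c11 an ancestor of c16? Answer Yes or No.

No

A fast-forward from c11 to c16 is possible iff c11 is an ancestor of c16.
Ancestors of c16: {c10, c12, c13, c16, c5, c6}.
c11 is not among them, so fast-forward is not possible.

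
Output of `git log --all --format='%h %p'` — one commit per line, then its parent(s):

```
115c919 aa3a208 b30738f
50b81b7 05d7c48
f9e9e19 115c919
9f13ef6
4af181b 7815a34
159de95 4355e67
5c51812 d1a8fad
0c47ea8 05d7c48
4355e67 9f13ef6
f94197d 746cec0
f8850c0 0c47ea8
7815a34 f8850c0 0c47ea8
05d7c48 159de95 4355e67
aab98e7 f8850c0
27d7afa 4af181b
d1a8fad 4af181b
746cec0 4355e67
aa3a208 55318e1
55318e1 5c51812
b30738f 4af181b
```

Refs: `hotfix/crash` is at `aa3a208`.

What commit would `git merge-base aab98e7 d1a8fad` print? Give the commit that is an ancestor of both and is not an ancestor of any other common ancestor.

f8850c0

Ancestors of aab98e7: {05d7c48, 0c47ea8, 159de95, 4355e67, 9f13ef6, aab98e7, f8850c0}.
Ancestors of d1a8fad: {05d7c48, 0c47ea8, 159de95, 4355e67, 4af181b, 7815a34, 9f13ef6, d1a8fad, f8850c0}.
Common ancestors: {05d7c48, 0c47ea8, 159de95, 4355e67, 9f13ef6, f8850c0}.
Among these, f8850c0 is not an ancestor of any other common ancestor — it is the merge base.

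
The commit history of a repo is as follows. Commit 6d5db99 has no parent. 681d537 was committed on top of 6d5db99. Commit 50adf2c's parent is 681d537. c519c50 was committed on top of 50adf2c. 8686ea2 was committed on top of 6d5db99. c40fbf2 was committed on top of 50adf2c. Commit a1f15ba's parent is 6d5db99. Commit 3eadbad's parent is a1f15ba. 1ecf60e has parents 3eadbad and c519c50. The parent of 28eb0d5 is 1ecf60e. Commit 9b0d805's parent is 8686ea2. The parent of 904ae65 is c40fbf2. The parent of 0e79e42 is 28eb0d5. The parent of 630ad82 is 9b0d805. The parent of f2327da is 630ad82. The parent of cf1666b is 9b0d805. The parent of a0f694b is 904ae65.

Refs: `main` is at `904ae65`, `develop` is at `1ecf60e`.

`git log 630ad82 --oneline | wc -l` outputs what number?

Walking parent pointers from 630ad82: reachable set = {630ad82, 6d5db99, 8686ea2, 9b0d805}.
That is 4 commits.

4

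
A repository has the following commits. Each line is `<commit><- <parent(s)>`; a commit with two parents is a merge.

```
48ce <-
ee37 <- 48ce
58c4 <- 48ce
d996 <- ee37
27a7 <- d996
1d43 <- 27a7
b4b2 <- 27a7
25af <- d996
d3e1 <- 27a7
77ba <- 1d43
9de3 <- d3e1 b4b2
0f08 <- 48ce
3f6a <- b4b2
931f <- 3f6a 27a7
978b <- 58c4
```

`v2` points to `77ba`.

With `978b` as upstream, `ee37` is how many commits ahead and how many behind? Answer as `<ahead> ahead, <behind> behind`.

Reachable from ee37: {48ce, ee37}.
Reachable from 978b: {48ce, 58c4, 978b}.
Only in ee37's history (ahead): {ee37} — 1.
Only in 978b's history (behind): {58c4, 978b} — 2.

1 ahead, 2 behind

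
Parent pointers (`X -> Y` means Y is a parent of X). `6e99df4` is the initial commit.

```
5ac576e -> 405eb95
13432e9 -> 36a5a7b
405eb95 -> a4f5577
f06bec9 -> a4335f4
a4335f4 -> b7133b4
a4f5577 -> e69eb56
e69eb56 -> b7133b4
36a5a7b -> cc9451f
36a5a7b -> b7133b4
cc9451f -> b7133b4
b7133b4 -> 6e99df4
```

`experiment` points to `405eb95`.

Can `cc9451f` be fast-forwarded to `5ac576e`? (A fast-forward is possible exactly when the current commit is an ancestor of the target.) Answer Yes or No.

No

A fast-forward from cc9451f to 5ac576e is possible iff cc9451f is an ancestor of 5ac576e.
Ancestors of 5ac576e: {405eb95, 5ac576e, 6e99df4, a4f5577, b7133b4, e69eb56}.
cc9451f is not among them, so fast-forward is not possible.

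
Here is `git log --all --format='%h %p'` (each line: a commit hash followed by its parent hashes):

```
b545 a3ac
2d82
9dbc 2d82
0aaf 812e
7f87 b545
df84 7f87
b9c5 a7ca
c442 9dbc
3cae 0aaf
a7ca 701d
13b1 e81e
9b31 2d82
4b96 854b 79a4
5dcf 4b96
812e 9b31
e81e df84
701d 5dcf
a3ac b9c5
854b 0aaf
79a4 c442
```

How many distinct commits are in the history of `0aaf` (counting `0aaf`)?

Walking parent pointers from 0aaf: reachable set = {0aaf, 2d82, 812e, 9b31}.
That is 4 commits.

4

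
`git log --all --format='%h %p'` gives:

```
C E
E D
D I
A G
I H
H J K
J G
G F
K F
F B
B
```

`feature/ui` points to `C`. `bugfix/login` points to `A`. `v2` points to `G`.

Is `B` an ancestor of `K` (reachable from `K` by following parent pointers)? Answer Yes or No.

Yes

Ancestors of K (commits reachable by following parents): {B, F, K}.
B is in that set, so it is an ancestor of K.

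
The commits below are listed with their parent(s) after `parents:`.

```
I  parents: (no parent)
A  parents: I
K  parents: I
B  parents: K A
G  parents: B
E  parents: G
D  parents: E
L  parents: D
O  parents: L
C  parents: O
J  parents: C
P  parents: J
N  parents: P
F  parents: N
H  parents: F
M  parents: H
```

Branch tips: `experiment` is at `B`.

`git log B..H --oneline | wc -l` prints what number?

Reachable from H: {A, B, C, D, E, F, G, H, I, J, K, L, N, O, P}.
Reachable from B: {A, B, I, K}.
In H's history but not B's: {C, D, E, F, G, H, J, L, N, O, P} — 11 commits.

11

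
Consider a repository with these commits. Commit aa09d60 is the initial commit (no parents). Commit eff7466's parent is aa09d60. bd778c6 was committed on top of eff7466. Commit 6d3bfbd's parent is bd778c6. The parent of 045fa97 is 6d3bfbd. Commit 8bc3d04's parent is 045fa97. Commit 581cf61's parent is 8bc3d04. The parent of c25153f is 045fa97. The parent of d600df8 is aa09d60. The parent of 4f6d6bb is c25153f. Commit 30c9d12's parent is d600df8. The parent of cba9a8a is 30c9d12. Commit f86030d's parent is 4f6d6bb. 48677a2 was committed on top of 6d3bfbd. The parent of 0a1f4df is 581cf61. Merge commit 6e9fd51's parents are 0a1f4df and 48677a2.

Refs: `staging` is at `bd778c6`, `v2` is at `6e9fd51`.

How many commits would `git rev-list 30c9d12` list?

Walking parent pointers from 30c9d12: reachable set = {30c9d12, aa09d60, d600df8}.
That is 3 commits.

3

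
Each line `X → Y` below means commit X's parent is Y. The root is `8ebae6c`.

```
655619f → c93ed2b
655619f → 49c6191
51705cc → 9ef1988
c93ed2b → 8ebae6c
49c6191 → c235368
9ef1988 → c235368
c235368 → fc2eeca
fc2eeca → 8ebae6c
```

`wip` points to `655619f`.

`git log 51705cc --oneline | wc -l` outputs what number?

Walking parent pointers from 51705cc: reachable set = {51705cc, 8ebae6c, 9ef1988, c235368, fc2eeca}.
That is 5 commits.

5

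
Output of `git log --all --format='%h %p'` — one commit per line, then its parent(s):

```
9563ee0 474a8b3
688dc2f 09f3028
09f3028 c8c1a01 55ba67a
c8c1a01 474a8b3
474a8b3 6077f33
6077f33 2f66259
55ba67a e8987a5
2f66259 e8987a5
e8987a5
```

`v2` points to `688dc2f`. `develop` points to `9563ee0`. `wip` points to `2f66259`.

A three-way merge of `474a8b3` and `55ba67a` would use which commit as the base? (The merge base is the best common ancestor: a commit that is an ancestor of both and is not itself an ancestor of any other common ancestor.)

e8987a5

Ancestors of 474a8b3: {2f66259, 474a8b3, 6077f33, e8987a5}.
Ancestors of 55ba67a: {55ba67a, e8987a5}.
Common ancestors: {e8987a5}.
The only common ancestor is e8987a5, so it is the merge base.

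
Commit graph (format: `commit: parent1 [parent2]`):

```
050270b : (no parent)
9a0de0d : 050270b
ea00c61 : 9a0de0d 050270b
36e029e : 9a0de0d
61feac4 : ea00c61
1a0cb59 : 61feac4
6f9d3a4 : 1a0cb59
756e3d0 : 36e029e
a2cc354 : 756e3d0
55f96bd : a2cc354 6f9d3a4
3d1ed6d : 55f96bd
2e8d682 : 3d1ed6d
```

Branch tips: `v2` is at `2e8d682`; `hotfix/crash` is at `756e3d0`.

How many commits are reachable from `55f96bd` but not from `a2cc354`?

5

Reachable from 55f96bd: {050270b, 1a0cb59, 36e029e, 55f96bd, 61feac4, 6f9d3a4, 756e3d0, 9a0de0d, a2cc354, ea00c61}.
Reachable from a2cc354: {050270b, 36e029e, 756e3d0, 9a0de0d, a2cc354}.
In 55f96bd's history but not a2cc354's: {1a0cb59, 55f96bd, 61feac4, 6f9d3a4, ea00c61} — 5 commits.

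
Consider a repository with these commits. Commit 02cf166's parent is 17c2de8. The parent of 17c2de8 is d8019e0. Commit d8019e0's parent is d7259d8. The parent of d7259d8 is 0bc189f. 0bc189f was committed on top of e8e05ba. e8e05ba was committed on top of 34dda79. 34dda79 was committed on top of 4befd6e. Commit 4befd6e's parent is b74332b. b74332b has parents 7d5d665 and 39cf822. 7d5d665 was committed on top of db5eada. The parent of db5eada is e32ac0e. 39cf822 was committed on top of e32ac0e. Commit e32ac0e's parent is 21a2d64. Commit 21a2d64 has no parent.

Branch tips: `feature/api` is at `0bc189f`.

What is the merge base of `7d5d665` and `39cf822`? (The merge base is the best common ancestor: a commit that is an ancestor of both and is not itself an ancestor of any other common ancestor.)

Ancestors of 7d5d665: {21a2d64, 7d5d665, db5eada, e32ac0e}.
Ancestors of 39cf822: {21a2d64, 39cf822, e32ac0e}.
Common ancestors: {21a2d64, e32ac0e}.
Among these, e32ac0e is not an ancestor of any other common ancestor — it is the merge base.

e32ac0e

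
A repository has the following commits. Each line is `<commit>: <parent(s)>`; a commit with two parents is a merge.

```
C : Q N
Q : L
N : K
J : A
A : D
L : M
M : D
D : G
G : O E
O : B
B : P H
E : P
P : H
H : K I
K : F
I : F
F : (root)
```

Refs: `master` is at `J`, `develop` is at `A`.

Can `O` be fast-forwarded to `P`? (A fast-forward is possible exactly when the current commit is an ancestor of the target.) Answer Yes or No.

A fast-forward from O to P is possible iff O is an ancestor of P.
Ancestors of P: {F, H, I, K, P}.
O is not among them, so fast-forward is not possible.

No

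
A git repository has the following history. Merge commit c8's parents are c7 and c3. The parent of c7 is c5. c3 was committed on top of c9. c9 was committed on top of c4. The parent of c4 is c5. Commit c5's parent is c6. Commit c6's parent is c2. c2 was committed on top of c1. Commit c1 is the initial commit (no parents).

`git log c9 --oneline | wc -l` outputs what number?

Walking parent pointers from c9: reachable set = {c1, c2, c4, c5, c6, c9}.
That is 6 commits.

6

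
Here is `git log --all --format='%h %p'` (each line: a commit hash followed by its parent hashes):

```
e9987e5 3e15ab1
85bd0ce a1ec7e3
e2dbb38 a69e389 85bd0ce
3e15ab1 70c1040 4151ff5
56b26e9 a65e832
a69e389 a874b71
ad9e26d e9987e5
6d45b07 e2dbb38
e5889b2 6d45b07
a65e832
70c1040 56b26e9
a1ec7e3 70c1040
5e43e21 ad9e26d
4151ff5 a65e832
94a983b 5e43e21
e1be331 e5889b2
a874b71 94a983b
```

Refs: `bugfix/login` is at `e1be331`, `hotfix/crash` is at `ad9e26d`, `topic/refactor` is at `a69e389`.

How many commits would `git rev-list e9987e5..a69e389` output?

5

Reachable from a69e389: {3e15ab1, 4151ff5, 56b26e9, 5e43e21, 70c1040, 94a983b, a65e832, a69e389, a874b71, ad9e26d, e9987e5}.
Reachable from e9987e5: {3e15ab1, 4151ff5, 56b26e9, 70c1040, a65e832, e9987e5}.
In a69e389's history but not e9987e5's: {5e43e21, 94a983b, a69e389, a874b71, ad9e26d} — 5 commits.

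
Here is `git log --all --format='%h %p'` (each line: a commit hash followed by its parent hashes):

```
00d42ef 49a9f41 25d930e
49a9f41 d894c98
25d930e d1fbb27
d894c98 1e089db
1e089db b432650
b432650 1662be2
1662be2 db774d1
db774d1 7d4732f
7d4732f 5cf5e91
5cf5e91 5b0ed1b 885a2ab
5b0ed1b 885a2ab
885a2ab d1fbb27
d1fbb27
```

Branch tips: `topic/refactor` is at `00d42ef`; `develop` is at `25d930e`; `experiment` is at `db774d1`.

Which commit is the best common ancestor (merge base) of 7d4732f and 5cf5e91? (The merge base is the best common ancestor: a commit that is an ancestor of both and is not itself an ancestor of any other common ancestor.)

Ancestors of 7d4732f: {5b0ed1b, 5cf5e91, 7d4732f, 885a2ab, d1fbb27}.
Ancestors of 5cf5e91: {5b0ed1b, 5cf5e91, 885a2ab, d1fbb27}.
Common ancestors: {5b0ed1b, 5cf5e91, 885a2ab, d1fbb27}.
Among these, 5cf5e91 is not an ancestor of any other common ancestor — it is the merge base.

5cf5e91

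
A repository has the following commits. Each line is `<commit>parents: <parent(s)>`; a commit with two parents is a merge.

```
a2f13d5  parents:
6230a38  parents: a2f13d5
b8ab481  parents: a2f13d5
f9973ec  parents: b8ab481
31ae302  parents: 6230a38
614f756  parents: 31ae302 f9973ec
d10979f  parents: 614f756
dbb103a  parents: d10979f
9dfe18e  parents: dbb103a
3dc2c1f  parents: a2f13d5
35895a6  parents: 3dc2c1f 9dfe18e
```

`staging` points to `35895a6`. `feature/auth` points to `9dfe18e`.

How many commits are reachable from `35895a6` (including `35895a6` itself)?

Walking parent pointers from 35895a6: reachable set = {31ae302, 35895a6, 3dc2c1f, 614f756, 6230a38, 9dfe18e, a2f13d5, b8ab481, d10979f, dbb103a, f9973ec}.
That is 11 commits.

11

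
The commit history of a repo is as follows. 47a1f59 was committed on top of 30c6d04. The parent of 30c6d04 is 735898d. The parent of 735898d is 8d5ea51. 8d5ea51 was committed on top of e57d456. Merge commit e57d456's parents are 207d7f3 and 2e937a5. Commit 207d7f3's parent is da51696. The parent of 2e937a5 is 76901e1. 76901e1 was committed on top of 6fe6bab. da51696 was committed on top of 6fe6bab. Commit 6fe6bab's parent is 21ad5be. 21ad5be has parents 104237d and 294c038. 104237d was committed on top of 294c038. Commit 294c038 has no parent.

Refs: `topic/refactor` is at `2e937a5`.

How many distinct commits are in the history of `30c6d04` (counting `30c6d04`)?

12

Walking parent pointers from 30c6d04: reachable set = {104237d, 207d7f3, 21ad5be, 294c038, 2e937a5, 30c6d04, 6fe6bab, 735898d, 76901e1, 8d5ea51, da51696, e57d456}.
That is 12 commits.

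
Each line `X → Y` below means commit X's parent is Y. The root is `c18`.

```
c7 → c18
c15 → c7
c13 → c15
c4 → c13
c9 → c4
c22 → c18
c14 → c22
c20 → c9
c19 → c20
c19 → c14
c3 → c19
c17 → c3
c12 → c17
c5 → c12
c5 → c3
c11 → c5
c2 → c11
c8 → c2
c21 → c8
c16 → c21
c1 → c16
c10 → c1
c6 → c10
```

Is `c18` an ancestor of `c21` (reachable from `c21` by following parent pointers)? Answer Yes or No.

Ancestors of c21 (commits reachable by following parents): {c11, c12, c13, c14, c15, c17, c18, c19, c2, c20, c21, c22, c3, c4, c5, c7, c8, c9}.
c18 is in that set, so it is an ancestor of c21.

Yes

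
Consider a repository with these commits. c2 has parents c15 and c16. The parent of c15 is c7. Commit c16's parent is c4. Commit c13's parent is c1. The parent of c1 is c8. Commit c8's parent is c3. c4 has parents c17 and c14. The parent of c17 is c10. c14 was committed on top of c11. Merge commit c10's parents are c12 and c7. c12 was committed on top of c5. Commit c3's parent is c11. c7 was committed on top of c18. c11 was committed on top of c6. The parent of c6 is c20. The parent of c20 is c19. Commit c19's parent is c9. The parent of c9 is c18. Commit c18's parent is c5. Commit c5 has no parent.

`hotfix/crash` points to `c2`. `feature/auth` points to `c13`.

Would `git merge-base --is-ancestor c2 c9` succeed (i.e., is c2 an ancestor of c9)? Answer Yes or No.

No

Ancestors of c9: {c18, c5, c9}.
c2 is not in that set, so it is not an ancestor of c9.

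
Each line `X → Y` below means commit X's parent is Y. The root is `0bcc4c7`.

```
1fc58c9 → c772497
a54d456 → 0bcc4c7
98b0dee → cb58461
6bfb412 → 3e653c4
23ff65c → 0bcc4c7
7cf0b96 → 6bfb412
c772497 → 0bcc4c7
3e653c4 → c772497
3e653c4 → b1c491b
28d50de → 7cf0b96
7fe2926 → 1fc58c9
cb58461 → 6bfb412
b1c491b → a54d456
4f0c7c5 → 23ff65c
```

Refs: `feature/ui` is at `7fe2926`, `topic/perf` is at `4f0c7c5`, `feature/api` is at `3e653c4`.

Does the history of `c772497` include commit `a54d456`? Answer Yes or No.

No

Ancestors of c772497: {0bcc4c7, c772497}.
a54d456 is not in that set, so it is not an ancestor of c772497.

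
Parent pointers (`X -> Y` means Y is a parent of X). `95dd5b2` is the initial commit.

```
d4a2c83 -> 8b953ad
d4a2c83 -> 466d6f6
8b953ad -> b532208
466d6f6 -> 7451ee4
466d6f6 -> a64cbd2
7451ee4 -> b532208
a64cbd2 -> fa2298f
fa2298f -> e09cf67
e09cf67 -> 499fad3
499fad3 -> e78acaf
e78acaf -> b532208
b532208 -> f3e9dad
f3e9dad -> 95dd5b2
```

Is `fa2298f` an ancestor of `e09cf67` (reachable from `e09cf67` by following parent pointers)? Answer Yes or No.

No

Ancestors of e09cf67: {499fad3, 95dd5b2, b532208, e09cf67, e78acaf, f3e9dad}.
fa2298f is not in that set, so it is not an ancestor of e09cf67.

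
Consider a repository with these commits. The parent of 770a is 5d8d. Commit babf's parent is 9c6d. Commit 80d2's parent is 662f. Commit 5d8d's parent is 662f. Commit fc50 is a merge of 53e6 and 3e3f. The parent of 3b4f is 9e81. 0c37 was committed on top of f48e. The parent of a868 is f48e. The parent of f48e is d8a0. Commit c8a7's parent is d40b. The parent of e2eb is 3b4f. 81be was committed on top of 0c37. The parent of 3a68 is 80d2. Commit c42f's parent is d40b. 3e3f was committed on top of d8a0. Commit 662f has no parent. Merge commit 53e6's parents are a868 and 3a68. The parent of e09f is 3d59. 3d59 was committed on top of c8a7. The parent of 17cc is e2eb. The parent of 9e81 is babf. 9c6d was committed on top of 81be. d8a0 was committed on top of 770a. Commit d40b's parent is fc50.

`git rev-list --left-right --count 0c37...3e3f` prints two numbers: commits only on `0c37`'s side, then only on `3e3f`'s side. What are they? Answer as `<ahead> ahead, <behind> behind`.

2 ahead, 1 behind

Reachable from 0c37: {0c37, 5d8d, 662f, 770a, d8a0, f48e}.
Reachable from 3e3f: {3e3f, 5d8d, 662f, 770a, d8a0}.
Only in 0c37's history (ahead): {0c37, f48e} — 2.
Only in 3e3f's history (behind): {3e3f} — 1.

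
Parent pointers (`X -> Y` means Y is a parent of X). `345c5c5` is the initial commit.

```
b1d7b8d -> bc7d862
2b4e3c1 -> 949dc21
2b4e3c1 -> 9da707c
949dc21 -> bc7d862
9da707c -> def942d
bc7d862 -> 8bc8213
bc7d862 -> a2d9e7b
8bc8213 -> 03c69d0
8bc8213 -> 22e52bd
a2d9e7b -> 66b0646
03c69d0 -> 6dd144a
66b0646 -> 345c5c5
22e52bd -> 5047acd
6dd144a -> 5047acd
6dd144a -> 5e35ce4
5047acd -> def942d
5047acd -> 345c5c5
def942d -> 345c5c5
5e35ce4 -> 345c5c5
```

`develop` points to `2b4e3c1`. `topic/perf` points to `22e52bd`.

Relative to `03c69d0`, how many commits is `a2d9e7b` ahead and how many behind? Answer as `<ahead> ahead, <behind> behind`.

2 ahead, 5 behind

Reachable from a2d9e7b: {345c5c5, 66b0646, a2d9e7b}.
Reachable from 03c69d0: {03c69d0, 345c5c5, 5047acd, 5e35ce4, 6dd144a, def942d}.
Only in a2d9e7b's history (ahead): {66b0646, a2d9e7b} — 2.
Only in 03c69d0's history (behind): {03c69d0, 5047acd, 5e35ce4, 6dd144a, def942d} — 5.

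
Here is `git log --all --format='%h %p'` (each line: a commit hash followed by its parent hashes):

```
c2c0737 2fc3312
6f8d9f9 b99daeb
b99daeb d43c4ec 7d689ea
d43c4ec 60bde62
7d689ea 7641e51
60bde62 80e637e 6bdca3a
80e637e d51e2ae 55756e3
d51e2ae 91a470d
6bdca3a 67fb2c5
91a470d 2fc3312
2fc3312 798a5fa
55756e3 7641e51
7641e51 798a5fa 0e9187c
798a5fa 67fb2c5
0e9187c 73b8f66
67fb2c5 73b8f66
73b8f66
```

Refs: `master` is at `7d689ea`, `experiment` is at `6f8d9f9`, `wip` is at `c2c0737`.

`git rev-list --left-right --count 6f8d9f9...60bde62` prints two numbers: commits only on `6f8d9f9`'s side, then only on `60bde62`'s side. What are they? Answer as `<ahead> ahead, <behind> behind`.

Reachable from 6f8d9f9: {0e9187c, 2fc3312, 55756e3, 60bde62, 67fb2c5, 6bdca3a, 6f8d9f9, 73b8f66, 7641e51, 798a5fa, 7d689ea, 80e637e, 91a470d, b99daeb, d43c4ec, d51e2ae}.
Reachable from 60bde62: {0e9187c, 2fc3312, 55756e3, 60bde62, 67fb2c5, 6bdca3a, 73b8f66, 7641e51, 798a5fa, 80e637e, 91a470d, d51e2ae}.
Only in 6f8d9f9's history (ahead): {6f8d9f9, 7d689ea, b99daeb, d43c4ec} — 4.
Only in 60bde62's history (behind): {} — 0.

4 ahead, 0 behind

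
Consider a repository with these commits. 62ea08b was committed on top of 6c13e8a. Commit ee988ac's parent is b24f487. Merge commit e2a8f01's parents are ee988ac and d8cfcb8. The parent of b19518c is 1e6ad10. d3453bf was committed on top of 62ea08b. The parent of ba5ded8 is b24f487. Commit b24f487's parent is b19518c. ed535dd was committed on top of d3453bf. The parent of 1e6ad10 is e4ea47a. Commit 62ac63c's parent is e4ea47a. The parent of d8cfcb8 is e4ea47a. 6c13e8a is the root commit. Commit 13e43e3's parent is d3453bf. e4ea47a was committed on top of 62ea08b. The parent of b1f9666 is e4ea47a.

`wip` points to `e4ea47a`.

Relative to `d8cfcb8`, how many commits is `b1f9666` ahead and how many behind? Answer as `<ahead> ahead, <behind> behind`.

1 ahead, 1 behind

Reachable from b1f9666: {62ea08b, 6c13e8a, b1f9666, e4ea47a}.
Reachable from d8cfcb8: {62ea08b, 6c13e8a, d8cfcb8, e4ea47a}.
Only in b1f9666's history (ahead): {b1f9666} — 1.
Only in d8cfcb8's history (behind): {d8cfcb8} — 1.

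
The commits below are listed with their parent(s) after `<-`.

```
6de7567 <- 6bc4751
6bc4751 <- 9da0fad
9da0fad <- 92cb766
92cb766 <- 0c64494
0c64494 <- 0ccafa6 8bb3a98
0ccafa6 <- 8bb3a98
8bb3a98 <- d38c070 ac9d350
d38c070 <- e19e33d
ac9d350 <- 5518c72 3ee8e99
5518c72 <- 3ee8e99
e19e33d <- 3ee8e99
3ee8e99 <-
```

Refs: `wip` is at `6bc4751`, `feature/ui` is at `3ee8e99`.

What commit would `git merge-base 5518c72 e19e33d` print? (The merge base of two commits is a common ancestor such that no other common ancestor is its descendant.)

3ee8e99

Ancestors of 5518c72: {3ee8e99, 5518c72}.
Ancestors of e19e33d: {3ee8e99, e19e33d}.
Common ancestors: {3ee8e99}.
The only common ancestor is 3ee8e99, so it is the merge base.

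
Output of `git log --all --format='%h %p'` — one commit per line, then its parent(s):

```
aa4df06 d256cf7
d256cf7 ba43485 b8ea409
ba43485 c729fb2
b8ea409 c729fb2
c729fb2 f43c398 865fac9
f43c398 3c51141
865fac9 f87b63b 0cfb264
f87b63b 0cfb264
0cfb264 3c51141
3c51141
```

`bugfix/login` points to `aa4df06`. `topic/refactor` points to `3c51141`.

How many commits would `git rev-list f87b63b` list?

3

Walking parent pointers from f87b63b: reachable set = {0cfb264, 3c51141, f87b63b}.
That is 3 commits.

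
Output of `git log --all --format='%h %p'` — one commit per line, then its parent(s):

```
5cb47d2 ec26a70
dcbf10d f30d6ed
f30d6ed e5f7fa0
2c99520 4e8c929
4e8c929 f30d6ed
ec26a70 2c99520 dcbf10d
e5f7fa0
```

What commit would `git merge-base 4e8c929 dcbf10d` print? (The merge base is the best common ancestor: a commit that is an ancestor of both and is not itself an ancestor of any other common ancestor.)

f30d6ed

Ancestors of 4e8c929: {4e8c929, e5f7fa0, f30d6ed}.
Ancestors of dcbf10d: {dcbf10d, e5f7fa0, f30d6ed}.
Common ancestors: {e5f7fa0, f30d6ed}.
Among these, f30d6ed is not an ancestor of any other common ancestor — it is the merge base.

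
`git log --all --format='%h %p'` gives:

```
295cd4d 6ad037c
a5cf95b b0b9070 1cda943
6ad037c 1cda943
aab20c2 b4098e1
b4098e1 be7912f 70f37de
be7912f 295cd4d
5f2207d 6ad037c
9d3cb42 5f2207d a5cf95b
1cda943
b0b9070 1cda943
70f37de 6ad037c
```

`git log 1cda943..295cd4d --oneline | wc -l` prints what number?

Reachable from 295cd4d: {1cda943, 295cd4d, 6ad037c}.
Reachable from 1cda943: {1cda943}.
In 295cd4d's history but not 1cda943's: {295cd4d, 6ad037c} — 2 commits.

2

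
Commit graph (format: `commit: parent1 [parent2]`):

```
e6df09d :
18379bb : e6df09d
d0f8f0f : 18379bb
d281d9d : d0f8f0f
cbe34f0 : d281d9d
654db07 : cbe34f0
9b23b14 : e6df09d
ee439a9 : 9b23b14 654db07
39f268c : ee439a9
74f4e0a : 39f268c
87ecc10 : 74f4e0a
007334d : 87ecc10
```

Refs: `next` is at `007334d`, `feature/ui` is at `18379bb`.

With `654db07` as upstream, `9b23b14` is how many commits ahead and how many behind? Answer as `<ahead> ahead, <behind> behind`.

1 ahead, 5 behind

Reachable from 9b23b14: {9b23b14, e6df09d}.
Reachable from 654db07: {18379bb, 654db07, cbe34f0, d0f8f0f, d281d9d, e6df09d}.
Only in 9b23b14's history (ahead): {9b23b14} — 1.
Only in 654db07's history (behind): {18379bb, 654db07, cbe34f0, d0f8f0f, d281d9d} — 5.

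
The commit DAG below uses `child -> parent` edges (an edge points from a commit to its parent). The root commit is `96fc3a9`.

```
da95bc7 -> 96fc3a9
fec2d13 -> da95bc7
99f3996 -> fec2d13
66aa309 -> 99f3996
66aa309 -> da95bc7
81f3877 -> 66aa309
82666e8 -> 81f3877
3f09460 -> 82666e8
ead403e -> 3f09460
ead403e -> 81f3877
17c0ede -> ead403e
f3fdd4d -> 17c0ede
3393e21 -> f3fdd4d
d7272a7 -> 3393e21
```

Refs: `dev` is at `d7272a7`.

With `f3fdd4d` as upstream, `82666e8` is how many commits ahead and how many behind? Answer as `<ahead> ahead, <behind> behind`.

0 ahead, 4 behind

Reachable from 82666e8: {66aa309, 81f3877, 82666e8, 96fc3a9, 99f3996, da95bc7, fec2d13}.
Reachable from f3fdd4d: {17c0ede, 3f09460, 66aa309, 81f3877, 82666e8, 96fc3a9, 99f3996, da95bc7, ead403e, f3fdd4d, fec2d13}.
Only in 82666e8's history (ahead): {} — 0.
Only in f3fdd4d's history (behind): {17c0ede, 3f09460, ead403e, f3fdd4d} — 4.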